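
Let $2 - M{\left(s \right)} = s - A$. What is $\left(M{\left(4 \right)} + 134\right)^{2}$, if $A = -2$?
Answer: $16900$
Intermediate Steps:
$M{\left(s \right)} = - s$ ($M{\left(s \right)} = 2 - \left(s - -2\right) = 2 - \left(s + 2\right) = 2 - \left(2 + s\right) = - s$)
$\left(M{\left(4 \right)} + 134\right)^{2} = \left(\left(-1\right) 4 + 134\right)^{2} = \left(-4 + 134\right)^{2} = 130^{2} = 16900$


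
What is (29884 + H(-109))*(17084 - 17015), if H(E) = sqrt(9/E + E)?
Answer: 2061996 + 69*I*sqrt(1296010)/109 ≈ 2.062e+6 + 720.65*I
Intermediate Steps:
H(E) = sqrt(E + 9/E)
(29884 + H(-109))*(17084 - 17015) = (29884 + sqrt(-109 + 9/(-109)))*(17084 - 17015) = (29884 + sqrt(-109 + 9*(-1/109)))*69 = (29884 + sqrt(-109 - 9/109))*69 = (29884 + sqrt(-11890/109))*69 = (29884 + I*sqrt(1296010)/109)*69 = 2061996 + 69*I*sqrt(1296010)/109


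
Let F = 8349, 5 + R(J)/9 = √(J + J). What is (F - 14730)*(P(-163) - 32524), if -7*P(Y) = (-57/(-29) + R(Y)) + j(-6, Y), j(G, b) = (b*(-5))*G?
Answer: 41216882634/203 + 57429*I*√326/7 ≈ 2.0304e+8 + 1.4813e+5*I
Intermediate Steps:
R(J) = -45 + 9*√2*√J (R(J) = -45 + 9*√(J + J) = -45 + 9*√(2*J) = -45 + 9*(√2*√J) = -45 + 9*√2*√J)
j(G, b) = -5*G*b (j(G, b) = (-5*b)*G = -5*G*b)
P(Y) = 1248/203 - 30*Y/7 - 9*√2*√Y/7 (P(Y) = -((-57/(-29) + (-45 + 9*√2*√Y)) - 5*(-6)*Y)/7 = -((-57*(-1/29) + (-45 + 9*√2*√Y)) + 30*Y)/7 = -((57/29 + (-45 + 9*√2*√Y)) + 30*Y)/7 = -((-1248/29 + 9*√2*√Y) + 30*Y)/7 = -(-1248/29 + 30*Y + 9*√2*√Y)/7 = 1248/203 - 30*Y/7 - 9*√2*√Y/7)
(F - 14730)*(P(-163) - 32524) = (8349 - 14730)*((1248/203 - 30/7*(-163) - 9*√2*√(-163)/7) - 32524) = -6381*((1248/203 + 4890/7 - 9*√2*I*√163/7) - 32524) = -6381*((1248/203 + 4890/7 - 9*I*√326/7) - 32524) = -6381*((143058/203 - 9*I*√326/7) - 32524) = -6381*(-6459314/203 - 9*I*√326/7) = 41216882634/203 + 57429*I*√326/7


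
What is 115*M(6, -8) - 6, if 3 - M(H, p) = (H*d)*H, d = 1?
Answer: -3801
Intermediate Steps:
M(H, p) = 3 - H² (M(H, p) = 3 - H*1*H = 3 - H*H = 3 - H²)
115*M(6, -8) - 6 = 115*(3 - 1*6²) - 6 = 115*(3 - 1*36) - 6 = 115*(3 - 36) - 6 = 115*(-33) - 6 = -3795 - 6 = -3801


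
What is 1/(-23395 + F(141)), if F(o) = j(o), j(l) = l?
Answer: -1/23254 ≈ -4.3003e-5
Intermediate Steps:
F(o) = o
1/(-23395 + F(141)) = 1/(-23395 + 141) = 1/(-23254) = -1/23254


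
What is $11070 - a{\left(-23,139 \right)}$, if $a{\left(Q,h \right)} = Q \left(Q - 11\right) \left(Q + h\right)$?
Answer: $-79642$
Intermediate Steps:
$a{\left(Q,h \right)} = Q \left(-11 + Q\right) \left(Q + h\right)$
$11070 - a{\left(-23,139 \right)} = 11070 - - 23 \left(\left(-23\right)^{2} - -253 - 1529 - 3197\right) = 11070 - - 23 \left(529 + 253 - 1529 - 3197\right) = 11070 - \left(-23\right) \left(-3944\right) = 11070 - 90712 = -79642$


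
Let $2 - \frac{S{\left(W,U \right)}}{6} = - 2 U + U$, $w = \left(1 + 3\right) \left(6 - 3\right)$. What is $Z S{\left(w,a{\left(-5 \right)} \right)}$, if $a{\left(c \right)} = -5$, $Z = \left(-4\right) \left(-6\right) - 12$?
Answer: $-216$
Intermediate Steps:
$Z = 12$ ($Z = 24 - 12 = 12$)
$w = 12$ ($w = 4 \cdot 3 = 12$)
$S{\left(W,U \right)} = 12 + 6 U$ ($S{\left(W,U \right)} = 12 - 6 \left(- 2 U + U\right) = 12 - 6 \left(- U\right) = 12 + 6 U$)
$Z S{\left(w,a{\left(-5 \right)} \right)} = 12 \left(12 + 6 \left(-5\right)\right) = 12 \left(12 - 30\right) = 12 \left(-18\right) = -216$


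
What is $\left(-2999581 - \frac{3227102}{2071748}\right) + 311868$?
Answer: $- \frac{2784133629713}{1035874} \approx -2.6877 \cdot 10^{6}$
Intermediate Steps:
$\left(-2999581 - \frac{3227102}{2071748}\right) + 311868 = \left(-2999581 - \frac{1613551}{1035874}\right) + 311868 = - \frac{3107189582345}{1035874} + 311868 = - \frac{2784133629713}{1035874}$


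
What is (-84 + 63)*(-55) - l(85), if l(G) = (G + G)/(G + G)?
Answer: 1154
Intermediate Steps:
l(G) = 1 (l(G) = (2*G)/((2*G)) = (2*G)*(1/(2*G)) = 1)
(-84 + 63)*(-55) - l(85) = (-84 + 63)*(-55) - 1*1 = -21*(-55) - 1 = 1155 - 1 = 1154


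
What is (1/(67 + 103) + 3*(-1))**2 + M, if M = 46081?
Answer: 1331999981/28900 ≈ 46090.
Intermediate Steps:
(1/(67 + 103) + 3*(-1))**2 + M = (1/(67 + 103) + 3*(-1))**2 + 46081 = (1/170 - 3)**2 + 46081 = (-509/170)**2 + 46081 = 259081/28900 + 46081 = 1331999981/28900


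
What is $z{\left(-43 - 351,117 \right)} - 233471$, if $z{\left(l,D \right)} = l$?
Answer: $-233865$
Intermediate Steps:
$z{\left(-43 - 351,117 \right)} - 233471 = \left(-43 - 351\right) - 233471 = -394 - 233471 = -233865$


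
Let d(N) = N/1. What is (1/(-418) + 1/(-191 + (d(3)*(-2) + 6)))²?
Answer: 370881/6374106244 ≈ 5.8186e-5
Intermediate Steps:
d(N) = N (d(N) = N*1 = N)
(1/(-418) + 1/(-191 + (d(3)*(-2) + 6)))² = (1/(-418) + 1/(-191 + (3*(-2) + 6)))² = (-1/418 + 1/(-191 + (-6 + 6)))² = (-1/418 + 1/(-191 + 0))² = (-1/418 + 1/(-191))² = (-1/418 - 1/191)² = (-609/79838)² = 370881/6374106244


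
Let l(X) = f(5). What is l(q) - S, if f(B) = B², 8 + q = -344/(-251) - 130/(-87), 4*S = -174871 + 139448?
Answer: 35523/4 ≈ 8880.8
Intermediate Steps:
S = -35423/4 (S = (-174871 + 139448)/4 = (¼)*(-35423) = -35423/4 ≈ -8855.8)
q = -112138/21837 (q = -8 + (-344/(-251) - 130/(-87)) = -8 + (-344*(-1/251) - 130*(-1/87)) = -8 + (344/251 + 130/87) = -8 + 62558/21837 = -112138/21837 ≈ -5.1352)
l(X) = 25 (l(X) = 5² = 25)
l(q) - S = 25 - 1*(-35423/4) = 25 + 35423/4 = 35523/4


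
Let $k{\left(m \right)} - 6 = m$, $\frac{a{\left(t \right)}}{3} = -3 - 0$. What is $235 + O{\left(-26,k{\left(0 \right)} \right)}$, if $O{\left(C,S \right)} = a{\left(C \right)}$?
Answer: $226$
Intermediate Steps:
$a{\left(t \right)} = -9$ ($a{\left(t \right)} = 3 \left(-3 - 0\right) = 3 \left(-3 + 0\right) = 3 \left(-3\right) = -9$)
$k{\left(m \right)} = 6 + m$
$O{\left(C,S \right)} = -9$
$235 + O{\left(-26,k{\left(0 \right)} \right)} = 235 - 9 = 226$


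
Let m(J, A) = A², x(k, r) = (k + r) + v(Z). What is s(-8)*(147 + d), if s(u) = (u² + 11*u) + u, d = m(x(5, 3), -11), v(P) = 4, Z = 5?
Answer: -8576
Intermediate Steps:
x(k, r) = 4 + k + r (x(k, r) = (k + r) + 4 = 4 + k + r)
d = 121 (d = (-11)² = 121)
s(u) = u² + 12*u
s(-8)*(147 + d) = (-8*(12 - 8))*(147 + 121) = -8*4*268 = -32*268 = -8576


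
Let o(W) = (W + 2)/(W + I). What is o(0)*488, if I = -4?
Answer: -244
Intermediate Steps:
o(W) = (2 + W)/(-4 + W) (o(W) = (W + 2)/(W - 4) = (2 + W)/(-4 + W))
o(0)*488 = ((2 + 0)/(-4 + 0))*488 = (2/(-4))*488 = -¼*2*488 = -½*488 = -244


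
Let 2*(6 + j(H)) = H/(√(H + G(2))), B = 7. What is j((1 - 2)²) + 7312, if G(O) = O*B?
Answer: 7306 + √15/30 ≈ 7306.1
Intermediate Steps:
G(O) = 7*O (G(O) = O*7 = 7*O)
j(H) = -6 + H/(2*√(14 + H)) (j(H) = -6 + (H/(√(H + 7*2)))/2 = -6 + (H/(√(H + 14)))/2 = -6 + (H/(√(14 + H)))/2 = -6 + (H/√(14 + H))/2 = -6 + H/(2*√(14 + H)))
j((1 - 2)²) + 7312 = (-6 + (1 - 2)²/(2*√(14 + (1 - 2)²))) + 7312 = (-6 + (½)*(-1)²/√(14 + (-1)²)) + 7312 = (-6 + (½)*1/√(14 + 1)) + 7312 = (-6 + (½)*1/√15) + 7312 = (-6 + (½)*1*(√15/15)) + 7312 = (-6 + √15/30) + 7312 = 7306 + √15/30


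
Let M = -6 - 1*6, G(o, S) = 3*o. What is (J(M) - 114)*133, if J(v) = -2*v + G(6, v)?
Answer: -9576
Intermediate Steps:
M = -12 (M = -6 - 6 = -12)
J(v) = 18 - 2*v (J(v) = -2*v + 3*6 = -2*v + 18 = 18 - 2*v)
(J(M) - 114)*133 = ((18 - 2*(-12)) - 114)*133 = ((18 + 24) - 114)*133 = (42 - 114)*133 = -72*133 = -9576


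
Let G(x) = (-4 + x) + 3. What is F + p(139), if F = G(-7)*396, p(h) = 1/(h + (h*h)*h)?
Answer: -8508481343/2685758 ≈ -3168.0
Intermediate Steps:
G(x) = -1 + x
p(h) = 1/(h + h³) (p(h) = 1/(h + h²*h) = 1/(h + h³))
F = -3168 (F = (-1 - 7)*396 = -8*396 = -3168)
F + p(139) = -3168 + 1/(139 + 139³) = -3168 + 1/(139 + 2685619) = -3168 + 1/2685758 = -8508481343/2685758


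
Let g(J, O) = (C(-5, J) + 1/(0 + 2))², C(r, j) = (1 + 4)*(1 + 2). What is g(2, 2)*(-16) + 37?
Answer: -3807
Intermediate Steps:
C(r, j) = 15 (C(r, j) = 5*3 = 15)
g(J, O) = 961/4 (g(J, O) = (15 + 1/(0 + 2))² = (15 + 1/2)² = (15 + ½)² = (31/2)² = 961/4)
g(2, 2)*(-16) + 37 = (961/4)*(-16) + 37 = -3844 + 37 = -3807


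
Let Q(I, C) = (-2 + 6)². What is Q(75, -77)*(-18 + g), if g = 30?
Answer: 192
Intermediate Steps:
Q(I, C) = 16 (Q(I, C) = 4² = 16)
Q(75, -77)*(-18 + g) = 16*(-18 + 30) = 16*12 = 192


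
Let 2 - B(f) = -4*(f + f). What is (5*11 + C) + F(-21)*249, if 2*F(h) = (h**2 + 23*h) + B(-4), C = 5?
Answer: -8904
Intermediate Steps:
B(f) = 2 + 8*f (B(f) = 2 - (-4)*(f + f) = 2 - (-4)*2*f = 2 - (-8)*f = 2 + 8*f)
F(h) = -15 + h**2/2 + 23*h/2 (F(h) = ((h**2 + 23*h) + (2 + 8*(-4)))/2 = ((h**2 + 23*h) + (2 - 32))/2 = ((h**2 + 23*h) - 30)/2 = (-30 + h**2 + 23*h)/2 = -15 + h**2/2 + 23*h/2)
(5*11 + C) + F(-21)*249 = (5*11 + 5) + (-15 + (1/2)*(-21)**2 + (23/2)*(-21))*249 = (55 + 5) + (-15 + (1/2)*441 - 483/2)*249 = 60 + (-15 + 441/2 - 483/2)*249 = 60 - 36*249 = 60 - 8964 = -8904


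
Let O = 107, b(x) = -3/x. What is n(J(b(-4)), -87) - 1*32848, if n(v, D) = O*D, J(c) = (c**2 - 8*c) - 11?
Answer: -42157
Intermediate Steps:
J(c) = -11 + c**2 - 8*c
n(v, D) = 107*D
n(J(b(-4)), -87) - 1*32848 = 107*(-87) - 1*32848 = -9309 - 32848 = -42157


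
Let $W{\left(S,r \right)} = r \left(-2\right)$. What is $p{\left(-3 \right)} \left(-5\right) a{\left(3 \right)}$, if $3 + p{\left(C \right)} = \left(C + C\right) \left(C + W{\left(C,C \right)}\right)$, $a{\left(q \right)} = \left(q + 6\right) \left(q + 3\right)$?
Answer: $5670$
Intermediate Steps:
$W{\left(S,r \right)} = - 2 r$
$a{\left(q \right)} = \left(3 + q\right) \left(6 + q\right)$ ($a{\left(q \right)} = \left(6 + q\right) \left(3 + q\right) = \left(3 + q\right) \left(6 + q\right)$)
$p{\left(C \right)} = -3 - 2 C^{2}$ ($p{\left(C \right)} = -3 + \left(C + C\right) \left(C - 2 C\right) = -3 + 2 C \left(- C\right) = -3 - 2 C^{2}$)
$p{\left(-3 \right)} \left(-5\right) a{\left(3 \right)} = \left(-3 - 2 \left(-3\right)^{2}\right) \left(-5\right) \left(18 + 3^{2} + 9 \cdot 3\right) = \left(-3 - 18\right) \left(-5\right) \left(18 + 9 + 27\right) = \left(-3 - 18\right) \left(-5\right) 54 = \left(-21\right) \left(-5\right) 54 = 105 \cdot 54 = 5670$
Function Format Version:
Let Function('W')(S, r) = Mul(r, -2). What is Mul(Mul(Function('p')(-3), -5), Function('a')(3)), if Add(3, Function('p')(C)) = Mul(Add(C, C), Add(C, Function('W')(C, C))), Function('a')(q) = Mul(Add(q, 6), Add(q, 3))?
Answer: 5670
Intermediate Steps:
Function('W')(S, r) = Mul(-2, r)
Function('a')(q) = Mul(Add(3, q), Add(6, q)) (Function('a')(q) = Mul(Add(6, q), Add(3, q)) = Mul(Add(3, q), Add(6, q)))
Function('p')(C) = Add(-3, Mul(-2, Pow(C, 2))) (Function('p')(C) = Add(-3, Mul(Add(C, C), Add(C, Mul(-2, C)))) = Add(-3, Mul(Mul(2, C), Mul(-1, C))) = Add(-3, Mul(-2, Pow(C, 2))))
Mul(Mul(Function('p')(-3), -5), Function('a')(3)) = Mul(Mul(Add(-3, Mul(-2, Pow(-3, 2))), -5), Add(18, Pow(3, 2), Mul(9, 3))) = Mul(Mul(Add(-3, Mul(-2, 9)), -5), Add(18, 9, 27)) = Mul(Mul(Add(-3, -18), -5), 54) = Mul(Mul(-21, -5), 54) = Mul(105, 54) = 5670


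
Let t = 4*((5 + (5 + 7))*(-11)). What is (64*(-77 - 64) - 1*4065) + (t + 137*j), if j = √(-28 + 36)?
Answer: -13837 + 274*√2 ≈ -13450.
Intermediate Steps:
j = 2*√2 (j = √8 = 2*√2 ≈ 2.8284)
t = -748 (t = 4*((5 + 12)*(-11)) = 4*(17*(-11)) = 4*(-187) = -748)
(64*(-77 - 64) - 1*4065) + (t + 137*j) = (64*(-77 - 64) - 1*4065) + (-748 + 137*(2*√2)) = (64*(-141) - 4065) + (-748 + 274*√2) = (-9024 - 4065) + (-748 + 274*√2) = -13089 + (-748 + 274*√2) = -13837 + 274*√2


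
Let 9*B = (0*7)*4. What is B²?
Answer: 0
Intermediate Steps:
B = 0 (B = ((0*7)*4)/9 = (0*4)/9 = (⅑)*0 = 0)
B² = 0² = 0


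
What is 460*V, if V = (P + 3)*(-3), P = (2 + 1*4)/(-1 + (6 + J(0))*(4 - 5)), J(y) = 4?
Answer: -37260/11 ≈ -3387.3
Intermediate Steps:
P = -6/11 (P = (2 + 1*4)/(-1 + (6 + 4)*(4 - 5)) = (2 + 4)/(-1 + 10*(-1)) = 6/(-1 - 10) = 6/(-11) = 6*(-1/11) = -6/11 ≈ -0.54545)
V = -81/11 (V = (-6/11 + 3)*(-3) = (27/11)*(-3) = -81/11 ≈ -7.3636)
460*V = 460*(-81/11) = -37260/11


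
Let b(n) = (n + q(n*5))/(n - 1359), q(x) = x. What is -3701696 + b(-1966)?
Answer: -12308127404/3325 ≈ -3.7017e+6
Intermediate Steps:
b(n) = 6*n/(-1359 + n) (b(n) = (n + n*5)/(n - 1359) = (n + 5*n)/(-1359 + n) = (6*n)/(-1359 + n) = 6*n/(-1359 + n))
-3701696 + b(-1966) = -3701696 + 6*(-1966)/(-1359 - 1966) = -3701696 + 6*(-1966)/(-3325) = -3701696 + 6*(-1966)*(-1/3325) = -3701696 + 11796/3325 = -12308127404/3325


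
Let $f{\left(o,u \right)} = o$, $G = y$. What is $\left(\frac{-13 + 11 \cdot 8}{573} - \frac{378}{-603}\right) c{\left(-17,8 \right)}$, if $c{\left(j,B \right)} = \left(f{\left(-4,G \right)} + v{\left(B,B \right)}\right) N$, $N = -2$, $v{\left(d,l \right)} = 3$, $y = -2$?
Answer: $\frac{19394}{12797} \approx 1.5155$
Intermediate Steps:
$G = -2$
$c{\left(j,B \right)} = 2$ ($c{\left(j,B \right)} = \left(-4 + 3\right) \left(-2\right) = \left(-1\right) \left(-2\right) = 2$)
$\left(\frac{-13 + 11 \cdot 8}{573} - \frac{378}{-603}\right) c{\left(-17,8 \right)} = \left(\frac{-13 + 11 \cdot 8}{573} - \frac{378}{-603}\right) 2 = \left(\left(-13 + 88\right) \frac{1}{573} - - \frac{42}{67}\right) 2 = \left(75 \cdot \frac{1}{573} + \frac{42}{67}\right) 2 = \left(\frac{25}{191} + \frac{42}{67}\right) 2 = \frac{9697}{12797} \cdot 2 = \frac{19394}{12797}$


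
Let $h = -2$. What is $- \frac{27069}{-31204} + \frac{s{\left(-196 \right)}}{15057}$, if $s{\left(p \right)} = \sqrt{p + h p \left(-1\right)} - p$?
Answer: $\frac{59099131}{67119804} + \frac{2 i \sqrt{3}}{2151} \approx 0.8805 + 0.0016105 i$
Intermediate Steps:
$s{\left(p \right)} = - p + \sqrt{3} \sqrt{p}$ ($s{\left(p \right)} = \sqrt{p + - 2 p \left(-1\right)} - p = \sqrt{p + 2 p} - p = \sqrt{3 p} - p = \sqrt{3} \sqrt{p} - p = - p + \sqrt{3} \sqrt{p}$)
$- \frac{27069}{-31204} + \frac{s{\left(-196 \right)}}{15057} = - \frac{27069}{-31204} + \frac{\left(-1\right) \left(-196\right) + \sqrt{3} \sqrt{-196}}{15057} = \left(-27069\right) \left(- \frac{1}{31204}\right) + \left(196 + \sqrt{3} \cdot 14 i\right) \frac{1}{15057} = \frac{27069}{31204} + \left(196 + 14 i \sqrt{3}\right) \frac{1}{15057} = \frac{27069}{31204} + \left(\frac{28}{2151} + \frac{2 i \sqrt{3}}{2151}\right) = \frac{59099131}{67119804} + \frac{2 i \sqrt{3}}{2151}$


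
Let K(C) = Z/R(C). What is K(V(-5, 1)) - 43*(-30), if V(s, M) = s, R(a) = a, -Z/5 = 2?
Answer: 1292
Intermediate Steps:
Z = -10 (Z = -5*2 = -10)
K(C) = -10/C
K(V(-5, 1)) - 43*(-30) = -10/(-5) - 43*(-30) = -10*(-1/5) + 1290 = 2 + 1290 = 1292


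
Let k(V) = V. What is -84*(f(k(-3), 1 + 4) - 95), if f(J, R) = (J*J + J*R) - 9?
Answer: 9240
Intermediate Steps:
f(J, R) = -9 + J² + J*R (f(J, R) = (J² + J*R) - 9 = -9 + J² + J*R)
-84*(f(k(-3), 1 + 4) - 95) = -84*((-9 + (-3)² - 3*(1 + 4)) - 95) = -84*((-9 + 9 - 3*5) - 95) = -84*((-9 + 9 - 15) - 95) = -84*(-15 - 95) = -84*(-110) = 9240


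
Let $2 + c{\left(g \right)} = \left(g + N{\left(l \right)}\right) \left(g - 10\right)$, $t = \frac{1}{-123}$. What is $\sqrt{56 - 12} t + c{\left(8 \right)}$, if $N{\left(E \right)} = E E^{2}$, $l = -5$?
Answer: $232 - \frac{2 \sqrt{11}}{123} \approx 231.95$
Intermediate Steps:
$t = - \frac{1}{123} \approx -0.0081301$
$N{\left(E \right)} = E^{3}$
$c{\left(g \right)} = -2 + \left(-125 + g\right) \left(-10 + g\right)$ ($c{\left(g \right)} = -2 + \left(g + \left(-5\right)^{3}\right) \left(g - 10\right) = -2 + \left(g - 125\right) \left(-10 + g\right) = -2 + \left(-125 + g\right) \left(-10 + g\right)$)
$\sqrt{56 - 12} t + c{\left(8 \right)} = \sqrt{56 - 12} \left(- \frac{1}{123}\right) + \left(1248 + 8^{2} - 1080\right) = \sqrt{44} \left(- \frac{1}{123}\right) + \left(1248 + 64 - 1080\right) = 2 \sqrt{11} \left(- \frac{1}{123}\right) + 232 = - \frac{2 \sqrt{11}}{123} + 232 = 232 - \frac{2 \sqrt{11}}{123}$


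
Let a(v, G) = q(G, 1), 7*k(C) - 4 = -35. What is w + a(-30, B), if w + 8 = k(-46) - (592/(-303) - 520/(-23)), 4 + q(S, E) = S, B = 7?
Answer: -1467562/48783 ≈ -30.083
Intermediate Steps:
q(S, E) = -4 + S
k(C) = -31/7 (k(C) = 4/7 + (1/7)*(-35) = 4/7 - 5 = -31/7)
a(v, G) = -4 + G
w = -1613911/48783 (w = -8 + (-31/7 - (592/(-303) - 520/(-23))) = -8 + (-31/7 - (592*(-1/303) - 520*(-1/23))) = -8 + (-31/7 - (-592/303 + 520/23)) = -8 + (-31/7 - 1*143944/6969) = -8 + (-31/7 - 143944/6969) = -8 - 1223647/48783 = -1613911/48783 ≈ -33.083)
w + a(-30, B) = -1613911/48783 + (-4 + 7) = -1613911/48783 + 3 = -1467562/48783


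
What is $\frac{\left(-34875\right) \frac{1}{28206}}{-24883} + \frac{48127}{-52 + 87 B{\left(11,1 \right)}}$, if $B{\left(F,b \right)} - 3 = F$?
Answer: $\frac{938276964036}{22732138363} \approx 41.275$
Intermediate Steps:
$B{\left(F,b \right)} = 3 + F$
$\frac{\left(-34875\right) \frac{1}{28206}}{-24883} + \frac{48127}{-52 + 87 B{\left(11,1 \right)}} = \frac{\left(-34875\right) \frac{1}{28206}}{-24883} + \frac{48127}{-52 + 87 \left(3 + 11\right)} = \left(-34875\right) \frac{1}{28206} \left(- \frac{1}{24883}\right) + \frac{48127}{-52 + 87 \cdot 14} = \left(- \frac{3875}{3134}\right) \left(- \frac{1}{24883}\right) + \frac{48127}{-52 + 1218} = \frac{3875}{77983322} + \frac{48127}{1166} = \frac{938276964036}{22732138363}$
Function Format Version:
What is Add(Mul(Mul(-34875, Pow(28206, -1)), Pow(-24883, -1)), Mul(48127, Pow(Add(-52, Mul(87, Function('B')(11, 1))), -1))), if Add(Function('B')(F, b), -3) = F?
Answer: Rational(938276964036, 22732138363) ≈ 41.275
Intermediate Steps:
Function('B')(F, b) = Add(3, F)
Add(Mul(Mul(-34875, Pow(28206, -1)), Pow(-24883, -1)), Mul(48127, Pow(Add(-52, Mul(87, Function('B')(11, 1))), -1))) = Add(Mul(Mul(-34875, Pow(28206, -1)), Pow(-24883, -1)), Mul(48127, Pow(Add(-52, Mul(87, Add(3, 11))), -1))) = Add(Mul(Mul(-34875, Rational(1, 28206)), Rational(-1, 24883)), Mul(48127, Pow(Add(-52, Mul(87, 14)), -1))) = Add(Mul(Rational(-3875, 3134), Rational(-1, 24883)), Mul(48127, Pow(Add(-52, 1218), -1))) = Add(Rational(3875, 77983322), Mul(48127, Pow(1166, -1))) = Add(Rational(3875, 77983322), Mul(48127, Rational(1, 1166))) = Add(Rational(3875, 77983322), Rational(48127, 1166)) = Rational(938276964036, 22732138363)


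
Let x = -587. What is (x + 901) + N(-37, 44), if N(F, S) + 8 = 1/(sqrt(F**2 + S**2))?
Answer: 306 + sqrt(3305)/3305 ≈ 306.02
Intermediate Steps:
N(F, S) = -8 + 1/sqrt(F**2 + S**2) (N(F, S) = -8 + 1/(sqrt(F**2 + S**2)) = -8 + 1/sqrt(F**2 + S**2))
(x + 901) + N(-37, 44) = (-587 + 901) + (-8 + 1/sqrt((-37)**2 + 44**2)) = 314 + (-8 + 1/sqrt(1369 + 1936)) = 314 + (-8 + 1/sqrt(3305)) = 314 + (-8 + sqrt(3305)/3305) = 306 + sqrt(3305)/3305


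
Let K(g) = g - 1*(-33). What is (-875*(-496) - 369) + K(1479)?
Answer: 435143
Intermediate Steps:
K(g) = 33 + g (K(g) = g + 33 = 33 + g)
(-875*(-496) - 369) + K(1479) = (-875*(-496) - 369) + (33 + 1479) = (434000 - 369) + 1512 = 433631 + 1512 = 435143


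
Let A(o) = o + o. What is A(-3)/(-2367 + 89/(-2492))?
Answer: 168/66277 ≈ 0.0025348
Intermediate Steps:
A(o) = 2*o
A(-3)/(-2367 + 89/(-2492)) = (2*(-3))/(-2367 + 89/(-2492)) = -6/(-2367 + 89*(-1/2492)) = -6/(-2367 - 1/28) = -6/(-66277/28) = -6*(-28/66277) = 168/66277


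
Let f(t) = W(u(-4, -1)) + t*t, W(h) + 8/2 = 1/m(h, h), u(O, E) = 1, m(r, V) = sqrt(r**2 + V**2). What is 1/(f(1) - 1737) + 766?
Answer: 4638278954/6055199 - sqrt(2)/6055199 ≈ 766.00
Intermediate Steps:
m(r, V) = sqrt(V**2 + r**2)
W(h) = -4 + sqrt(2)/(2*sqrt(h**2)) (W(h) = -4 + 1/(sqrt(h**2 + h**2)) = -4 + 1/(sqrt(2*h**2)) = -4 + 1/(sqrt(2)*sqrt(h**2)) = -4 + sqrt(2)/(2*sqrt(h**2)))
f(t) = -4 + t**2 + sqrt(2)/2 (f(t) = (-4 + sqrt(2)/(2*sqrt(1**2))) + t*t = (-4 + sqrt(2)/(2*sqrt(1))) + t**2 = (-4 + (1/2)*sqrt(2)*1) + t**2 = (-4 + sqrt(2)/2) + t**2 = -4 + t**2 + sqrt(2)/2)
1/(f(1) - 1737) + 766 = 1/((-4 + 1**2 + sqrt(2)/2) - 1737) + 766 = 1/((-4 + 1 + sqrt(2)/2) - 1737) + 766 = 1/((-3 + sqrt(2)/2) - 1737) + 766 = 1/(-1740 + sqrt(2)/2) + 766 = 766 + 1/(-1740 + sqrt(2)/2)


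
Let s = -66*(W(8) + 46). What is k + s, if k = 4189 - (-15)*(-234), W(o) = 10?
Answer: -3017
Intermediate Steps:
k = 679 (k = 4189 - 1*3510 = 4189 - 3510 = 679)
s = -3696 (s = -66*(10 + 46) = -66*56 = -3696)
k + s = 679 - 3696 = -3017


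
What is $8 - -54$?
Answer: $62$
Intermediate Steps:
$8 - -54 = 8 + 54 = 62$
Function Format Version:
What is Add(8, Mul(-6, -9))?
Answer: 62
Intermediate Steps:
Add(8, Mul(-6, -9)) = Add(8, 54) = 62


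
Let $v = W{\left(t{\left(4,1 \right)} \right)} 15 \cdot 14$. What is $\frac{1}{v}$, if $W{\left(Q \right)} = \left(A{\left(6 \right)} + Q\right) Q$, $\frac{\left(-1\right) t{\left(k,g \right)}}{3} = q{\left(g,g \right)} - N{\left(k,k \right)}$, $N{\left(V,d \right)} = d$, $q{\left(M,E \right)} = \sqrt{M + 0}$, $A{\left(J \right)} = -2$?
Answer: $\frac{1}{13230} \approx 7.5586 \cdot 10^{-5}$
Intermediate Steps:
$q{\left(M,E \right)} = \sqrt{M}$
$t{\left(k,g \right)} = - 3 \sqrt{g} + 3 k$ ($t{\left(k,g \right)} = - 3 \left(\sqrt{g} - k\right) = - 3 \sqrt{g} + 3 k$)
$W{\left(Q \right)} = Q \left(-2 + Q\right)$ ($W{\left(Q \right)} = \left(-2 + Q\right) Q = Q \left(-2 + Q\right)$)
$v = 13230$ ($v = \left(- 3 \sqrt{1} + 3 \cdot 4\right) \left(-2 + \left(- 3 \sqrt{1} + 3 \cdot 4\right)\right) 15 \cdot 14 = \left(\left(-3\right) 1 + 12\right) \left(-2 + \left(\left(-3\right) 1 + 12\right)\right) 15 \cdot 14 = \left(-3 + 12\right) \left(-2 + \left(-3 + 12\right)\right) 15 \cdot 14 = 9 \left(-2 + 9\right) 15 \cdot 14 = 9 \cdot 7 \cdot 15 \cdot 14 = 63 \cdot 15 \cdot 14 = 945 \cdot 14 = 13230$)
$\frac{1}{v} = \frac{1}{13230}$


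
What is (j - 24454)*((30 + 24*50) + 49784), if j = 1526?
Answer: -1169648992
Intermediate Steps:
(j - 24454)*((30 + 24*50) + 49784) = (1526 - 24454)*((30 + 24*50) + 49784) = -22928*((30 + 1200) + 49784) = -22928*(1230 + 49784) = -22928*51014 = -1169648992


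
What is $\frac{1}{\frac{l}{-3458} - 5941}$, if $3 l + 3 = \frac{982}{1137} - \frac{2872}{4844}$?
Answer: $- \frac{14284033218}{84861437590253} \approx -0.00016832$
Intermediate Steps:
$l = - \frac{3757885}{4130721}$ ($l = -1 + \frac{\frac{982}{1137} - \frac{2872}{4844}}{3} = -1 + \frac{982 \cdot \frac{1}{1137} - \frac{718}{1211}}{3} = -1 + \frac{\frac{982}{1137} - \frac{718}{1211}}{3} = -1 + \frac{1}{3} \cdot \frac{372836}{1376907} = -1 + \frac{372836}{4130721} = - \frac{3757885}{4130721} \approx -0.90974$)
$\frac{1}{\frac{l}{-3458} - 5941} = \frac{1}{- \frac{3757885}{4130721 \left(-3458\right)} - 5941} = \frac{1}{\left(- \frac{3757885}{4130721}\right) \left(- \frac{1}{3458}\right) - 5941} = \frac{1}{\frac{3757885}{14284033218} - 5941} = \frac{1}{- \frac{84861437590253}{14284033218}} = - \frac{14284033218}{84861437590253}$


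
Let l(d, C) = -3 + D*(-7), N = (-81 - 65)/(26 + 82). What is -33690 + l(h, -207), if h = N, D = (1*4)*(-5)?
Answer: -33553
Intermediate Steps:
D = -20 (D = 4*(-5) = -20)
N = -73/54 (N = -146/108 = -146*1/108 = -73/54 ≈ -1.3519)
h = -73/54 ≈ -1.3519
l(d, C) = 137 (l(d, C) = -3 - 20*(-7) = -3 + 140 = 137)
-33690 + l(h, -207) = -33690 + 137 = -33553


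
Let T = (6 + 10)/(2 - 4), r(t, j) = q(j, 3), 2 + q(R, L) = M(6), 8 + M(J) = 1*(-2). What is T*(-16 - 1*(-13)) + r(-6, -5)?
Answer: 12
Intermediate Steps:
M(J) = -10 (M(J) = -8 + 1*(-2) = -8 - 2 = -10)
q(R, L) = -12 (q(R, L) = -2 - 10 = -12)
r(t, j) = -12
T = -8 (T = 16/(-2) = 16*(-½) = -8)
T*(-16 - 1*(-13)) + r(-6, -5) = -8*(-16 - 1*(-13)) - 12 = -8*(-16 + 13) - 12 = -8*(-3) - 12 = 24 - 12 = 12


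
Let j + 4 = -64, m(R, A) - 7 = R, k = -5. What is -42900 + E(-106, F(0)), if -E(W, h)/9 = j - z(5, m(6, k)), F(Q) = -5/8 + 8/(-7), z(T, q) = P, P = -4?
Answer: -42324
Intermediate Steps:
m(R, A) = 7 + R
z(T, q) = -4
j = -68 (j = -4 - 64 = -68)
F(Q) = -99/56 (F(Q) = -5*⅛ + 8*(-⅐) = -5/8 - 8/7 = -99/56)
E(W, h) = 576 (E(W, h) = -9*(-68 - 1*(-4)) = -9*(-68 + 4) = -9*(-64) = 576)
-42900 + E(-106, F(0)) = -42900 + 576 = -42324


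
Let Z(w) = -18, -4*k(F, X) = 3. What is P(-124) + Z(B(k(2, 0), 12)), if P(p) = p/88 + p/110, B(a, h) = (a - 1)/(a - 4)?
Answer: -2259/110 ≈ -20.536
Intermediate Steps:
k(F, X) = -¾ (k(F, X) = -¼*3 = -¾)
B(a, h) = (-1 + a)/(-4 + a)
P(p) = 9*p/440 (P(p) = p*(1/88) + p*(1/110) = p/88 + p/110 = 9*p/440)
P(-124) + Z(B(k(2, 0), 12)) = (9/440)*(-124) - 18 = -279/110 - 18 = -2259/110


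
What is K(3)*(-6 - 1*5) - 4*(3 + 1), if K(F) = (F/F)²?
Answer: -27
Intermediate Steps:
K(F) = 1 (K(F) = 1² = 1)
K(3)*(-6 - 1*5) - 4*(3 + 1) = 1*(-6 - 1*5) - 4*(3 + 1) = 1*(-6 - 5) - 4*4 = 1*(-11) - 16 = -11 - 16 = -27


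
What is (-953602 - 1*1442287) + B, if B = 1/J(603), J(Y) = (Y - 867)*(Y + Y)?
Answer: -762812723377/318384 ≈ -2.3959e+6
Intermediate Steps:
J(Y) = 2*Y*(-867 + Y) (J(Y) = (-867 + Y)*(2*Y) = 2*Y*(-867 + Y))
B = -1/318384 (B = 1/(2*603*(-867 + 603)) = 1/(2*603*(-264)) = 1/(-318384) = -1/318384 ≈ -3.1409e-6)
(-953602 - 1*1442287) + B = (-953602 - 1*1442287) - 1/318384 = (-953602 - 1442287) - 1/318384 = -2395889 - 1/318384 = -762812723377/318384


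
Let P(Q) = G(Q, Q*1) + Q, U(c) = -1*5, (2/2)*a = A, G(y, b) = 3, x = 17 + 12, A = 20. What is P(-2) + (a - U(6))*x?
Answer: 726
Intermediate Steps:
x = 29
a = 20
U(c) = -5
P(Q) = 3 + Q
P(-2) + (a - U(6))*x = (3 - 2) + (20 - 1*(-5))*29 = 1 + (20 + 5)*29 = 1 + 25*29 = 1 + 725 = 726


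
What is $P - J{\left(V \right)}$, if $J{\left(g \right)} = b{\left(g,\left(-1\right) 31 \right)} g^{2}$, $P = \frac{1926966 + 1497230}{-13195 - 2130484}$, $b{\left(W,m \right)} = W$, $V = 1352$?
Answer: $- \frac{5297730097663428}{2143679} \approx -2.4713 \cdot 10^{9}$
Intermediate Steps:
$P = - \frac{3424196}{2143679}$ ($P = \frac{3424196}{-2143679} = 3424196 \left(- \frac{1}{2143679}\right) = - \frac{3424196}{2143679} \approx -1.5973$)
$J{\left(g \right)} = g^{3}$ ($J{\left(g \right)} = g g^{2} = g^{3}$)
$P - J{\left(V \right)} = - \frac{3424196}{2143679} - 1352^{3} = - \frac{3424196}{2143679} - 2471326208 = - \frac{5297730097663428}{2143679}$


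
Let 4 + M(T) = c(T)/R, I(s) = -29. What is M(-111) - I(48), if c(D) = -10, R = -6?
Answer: 80/3 ≈ 26.667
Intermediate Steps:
M(T) = -7/3 (M(T) = -4 - 10/(-6) = -4 - 10*(-⅙) = -4 + 5/3 = -7/3)
M(-111) - I(48) = -7/3 - 1*(-29) = -7/3 + 29 = 80/3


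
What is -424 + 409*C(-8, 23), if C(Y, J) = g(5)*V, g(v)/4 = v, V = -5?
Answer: -41324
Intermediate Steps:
g(v) = 4*v
C(Y, J) = -100 (C(Y, J) = (4*5)*(-5) = 20*(-5) = -100)
-424 + 409*C(-8, 23) = -424 + 409*(-100) = -424 - 40900 = -41324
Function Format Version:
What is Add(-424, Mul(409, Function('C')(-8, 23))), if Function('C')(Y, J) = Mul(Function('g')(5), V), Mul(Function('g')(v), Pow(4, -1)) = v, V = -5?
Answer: -41324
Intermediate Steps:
Function('g')(v) = Mul(4, v)
Function('C')(Y, J) = -100 (Function('C')(Y, J) = Mul(Mul(4, 5), -5) = Mul(20, -5) = -100)
Add(-424, Mul(409, Function('C')(-8, 23))) = Add(-424, Mul(409, -100)) = Add(-424, -40900) = -41324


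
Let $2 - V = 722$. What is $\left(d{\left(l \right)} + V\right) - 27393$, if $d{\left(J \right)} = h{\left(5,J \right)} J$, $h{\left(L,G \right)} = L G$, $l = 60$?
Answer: $-10113$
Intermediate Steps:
$V = -720$ ($V = 2 - 722 = -720$)
$h{\left(L,G \right)} = G L$
$d{\left(J \right)} = 5 J^{2}$ ($d{\left(J \right)} = J 5 J = 5 J J = 5 J^{2}$)
$\left(d{\left(l \right)} + V\right) - 27393 = \left(5 \cdot 60^{2} - 720\right) - 27393 = \left(5 \cdot 3600 - 720\right) - 27393 = \left(18000 - 720\right) - 27393 = 17280 - 27393 = -10113$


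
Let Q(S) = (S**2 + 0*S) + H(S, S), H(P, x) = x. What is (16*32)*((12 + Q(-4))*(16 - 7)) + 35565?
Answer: 146157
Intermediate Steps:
Q(S) = S + S**2 (Q(S) = (S**2 + 0*S) + S = (S**2 + 0) + S = S**2 + S = S + S**2)
(16*32)*((12 + Q(-4))*(16 - 7)) + 35565 = (16*32)*((12 - 4*(1 - 4))*(16 - 7)) + 35565 = 512*((12 - 4*(-3))*9) + 35565 = 512*((12 + 12)*9) + 35565 = 512*(24*9) + 35565 = 512*216 + 35565 = 110592 + 35565 = 146157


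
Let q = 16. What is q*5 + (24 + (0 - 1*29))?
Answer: 75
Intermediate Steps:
q*5 + (24 + (0 - 1*29)) = 16*5 + (24 + (0 - 1*29)) = 80 + (24 + (0 - 29)) = 80 + (24 - 29) = 80 - 5 = 75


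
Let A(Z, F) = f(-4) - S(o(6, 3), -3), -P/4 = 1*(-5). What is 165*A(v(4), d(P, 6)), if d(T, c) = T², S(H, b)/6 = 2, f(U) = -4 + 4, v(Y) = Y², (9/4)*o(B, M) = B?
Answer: -1980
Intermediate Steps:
o(B, M) = 4*B/9
P = 20 (P = -4*(-5) = 20)
f(U) = 0
S(H, b) = 12 (S(H, b) = 6*2 = 12)
A(Z, F) = -12 (A(Z, F) = 0 - 1*12 = 0 - 12 = -12)
165*A(v(4), d(P, 6)) = 165*(-12) = -1980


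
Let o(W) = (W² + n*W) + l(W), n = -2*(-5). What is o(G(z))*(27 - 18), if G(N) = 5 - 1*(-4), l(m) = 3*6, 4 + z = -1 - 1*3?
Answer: 1701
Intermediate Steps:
z = -8 (z = -4 + (-1 - 1*3) = -4 + (-1 - 3) = -4 - 4 = -8)
l(m) = 18
n = 10
G(N) = 9 (G(N) = 5 + 4 = 9)
o(W) = 18 + W² + 10*W (o(W) = (W² + 10*W) + 18 = 18 + W² + 10*W)
o(G(z))*(27 - 18) = (18 + 9² + 10*9)*(27 - 18) = (18 + 81 + 90)*9 = 189*9 = 1701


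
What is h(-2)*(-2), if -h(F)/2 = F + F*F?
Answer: 8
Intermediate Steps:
h(F) = -2*F - 2*F² (h(F) = -2*(F + F*F) = -2*(F + F²) = -2*F - 2*F²)
h(-2)*(-2) = -2*(-2)*(1 - 2)*(-2) = -2*(-2)*(-1)*(-2) = -4*(-2) = 8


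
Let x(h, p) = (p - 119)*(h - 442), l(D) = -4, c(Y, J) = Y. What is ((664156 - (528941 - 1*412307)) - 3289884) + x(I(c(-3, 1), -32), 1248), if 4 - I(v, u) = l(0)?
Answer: -3232348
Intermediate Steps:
I(v, u) = 8 (I(v, u) = 4 - 1*(-4) = 4 + 4 = 8)
x(h, p) = (-442 + h)*(-119 + p) (x(h, p) = (-119 + p)*(-442 + h) = (-442 + h)*(-119 + p))
((664156 - (528941 - 1*412307)) - 3289884) + x(I(c(-3, 1), -32), 1248) = ((664156 - (528941 - 1*412307)) - 3289884) + (52598 - 442*1248 - 119*8 + 8*1248) = ((664156 - (528941 - 412307)) - 3289884) + (52598 - 551616 - 952 + 9984) = ((664156 - 1*116634) - 3289884) - 489986 = ((664156 - 116634) - 3289884) - 489986 = (547522 - 3289884) - 489986 = -2742362 - 489986 = -3232348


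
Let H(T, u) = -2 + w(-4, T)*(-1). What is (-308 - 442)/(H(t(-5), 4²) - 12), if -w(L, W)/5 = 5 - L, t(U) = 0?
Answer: -750/31 ≈ -24.194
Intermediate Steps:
w(L, W) = -25 + 5*L (w(L, W) = -5*(5 - L) = -25 + 5*L)
H(T, u) = 43 (H(T, u) = -2 + (-25 + 5*(-4))*(-1) = -2 + (-25 - 20)*(-1) = -2 - 45*(-1) = -2 + 45 = 43)
(-308 - 442)/(H(t(-5), 4²) - 12) = (-308 - 442)/(43 - 12) = -750/31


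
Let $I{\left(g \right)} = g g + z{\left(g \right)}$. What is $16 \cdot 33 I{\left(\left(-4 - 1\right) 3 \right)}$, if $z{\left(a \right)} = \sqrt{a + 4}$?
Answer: $118800 + 528 i \sqrt{11} \approx 1.188 \cdot 10^{5} + 1751.2 i$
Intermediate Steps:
$z{\left(a \right)} = \sqrt{4 + a}$
$I{\left(g \right)} = g^{2} + \sqrt{4 + g}$ ($I{\left(g \right)} = g g + \sqrt{4 + g} = g^{2} + \sqrt{4 + g}$)
$16 \cdot 33 I{\left(\left(-4 - 1\right) 3 \right)} = 16 \cdot 33 \left(\left(\left(-4 - 1\right) 3\right)^{2} + \sqrt{4 + \left(-4 - 1\right) 3}\right) = 528 \left(\left(\left(-5\right) 3\right)^{2} + \sqrt{4 - 15}\right) = 528 \left(\left(-15\right)^{2} + \sqrt{4 - 15}\right) = 528 \left(225 + \sqrt{-11}\right) = 528 \left(225 + i \sqrt{11}\right) = 118800 + 528 i \sqrt{11}$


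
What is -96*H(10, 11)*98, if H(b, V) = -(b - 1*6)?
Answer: 37632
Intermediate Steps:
H(b, V) = 6 - b (H(b, V) = -(b - 6) = -(-6 + b) = 6 - b)
-96*H(10, 11)*98 = -96*(6 - 1*10)*98 = -96*(6 - 10)*98 = -96*(-4)*98 = 384*98 = 37632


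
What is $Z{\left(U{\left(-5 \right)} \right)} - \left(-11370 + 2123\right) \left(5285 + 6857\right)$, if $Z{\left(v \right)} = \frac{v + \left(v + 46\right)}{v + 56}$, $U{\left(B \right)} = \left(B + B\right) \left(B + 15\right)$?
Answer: $\frac{224554155}{2} \approx 1.1228 \cdot 10^{8}$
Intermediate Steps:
$U{\left(B \right)} = 2 B \left(15 + B\right)$
$Z{\left(v \right)} = \frac{46 + 2 v}{56 + v}$ ($Z{\left(v \right)} = \frac{v + \left(46 + v\right)}{56 + v} = \frac{46 + 2 v}{56 + v}$)
$Z{\left(U{\left(-5 \right)} \right)} - \left(-11370 + 2123\right) \left(5285 + 6857\right) = \frac{2 \left(23 + 2 \left(-5\right) \left(15 - 5\right)\right)}{56 + 2 \left(-5\right) \left(15 - 5\right)} - \left(-11370 + 2123\right) \left(5285 + 6857\right) = \frac{2 \left(23 + 2 \left(-5\right) 10\right)}{56 + 2 \left(-5\right) 10} - \left(-9247\right) 12142 = \frac{2 \left(23 - 100\right)}{56 - 100} - -112277074 = 2 \frac{1}{-44} \left(-77\right) + 112277074 = 2 \left(- \frac{1}{44}\right) \left(-77\right) + 112277074 = \frac{7}{2} + 112277074 = \frac{224554155}{2}$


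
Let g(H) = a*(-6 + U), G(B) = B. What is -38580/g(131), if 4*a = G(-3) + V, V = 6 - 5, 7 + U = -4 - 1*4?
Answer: -25720/7 ≈ -3674.3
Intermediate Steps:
U = -15 (U = -7 + (-4 - 1*4) = -7 + (-4 - 4) = -7 - 8 = -15)
V = 1
a = -½ (a = (-3 + 1)/4 = (¼)*(-2) = -½ ≈ -0.50000)
g(H) = 21/2 (g(H) = -(-6 - 15)/2 = -½*(-21) = 21/2)
-38580/g(131) = -38580/21/2 = -38580*2/21 = -25720/7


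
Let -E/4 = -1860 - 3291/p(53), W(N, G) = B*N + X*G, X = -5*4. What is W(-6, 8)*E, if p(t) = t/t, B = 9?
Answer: -4409256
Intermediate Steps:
X = -20
p(t) = 1
W(N, G) = -20*G + 9*N (W(N, G) = 9*N - 20*G = -20*G + 9*N)
E = 20604 (E = -4*(-1860 - 3291/1) = -4*(-1860 - 3291) = -4*(-5151) = 20604)
W(-6, 8)*E = (-20*8 + 9*(-6))*20604 = (-160 - 54)*20604 = -214*20604 = -4409256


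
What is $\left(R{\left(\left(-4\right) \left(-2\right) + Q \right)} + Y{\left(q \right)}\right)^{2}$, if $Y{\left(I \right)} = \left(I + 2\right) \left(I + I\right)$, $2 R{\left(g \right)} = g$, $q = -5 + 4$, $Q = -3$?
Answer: $\frac{1}{4} \approx 0.25$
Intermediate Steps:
$q = -1$
$R{\left(g \right)} = \frac{g}{2}$
$Y{\left(I \right)} = 2 I \left(2 + I\right)$ ($Y{\left(I \right)} = \left(2 + I\right) 2 I = 2 I \left(2 + I\right)$)
$\left(R{\left(\left(-4\right) \left(-2\right) + Q \right)} + Y{\left(q \right)}\right)^{2} = \left(\frac{\left(-4\right) \left(-2\right) - 3}{2} + 2 \left(-1\right) \left(2 - 1\right)\right)^{2} = \left(\frac{8 - 3}{2} + 2 \left(-1\right) 1\right)^{2} = \left(\frac{1}{2} \cdot 5 - 2\right)^{2} = \left(\frac{5}{2} - 2\right)^{2} = \left(\frac{1}{2}\right)^{2} = \frac{1}{4}$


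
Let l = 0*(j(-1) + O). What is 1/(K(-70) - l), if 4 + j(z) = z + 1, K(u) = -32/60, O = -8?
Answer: -15/8 ≈ -1.8750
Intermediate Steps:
K(u) = -8/15 (K(u) = -32*1/60 = -8/15)
j(z) = -3 + z (j(z) = -4 + (z + 1) = -4 + (1 + z) = -3 + z)
l = 0 (l = 0*((-3 - 1) - 8) = 0*(-4 - 8) = 0*(-12) = 0)
1/(K(-70) - l) = 1/(-8/15 - 1*0) = 1/(-8/15 + 0) = 1/(-8/15) = -15/8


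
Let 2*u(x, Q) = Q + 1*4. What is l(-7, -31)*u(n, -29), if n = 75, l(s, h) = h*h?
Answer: -24025/2 ≈ -12013.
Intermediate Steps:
l(s, h) = h²
u(x, Q) = 2 + Q/2 (u(x, Q) = (Q + 1*4)/2 = (Q + 4)/2 = (4 + Q)/2 = 2 + Q/2)
l(-7, -31)*u(n, -29) = (-31)²*(2 + (½)*(-29)) = 961*(2 - 29/2) = 961*(-25/2) = -24025/2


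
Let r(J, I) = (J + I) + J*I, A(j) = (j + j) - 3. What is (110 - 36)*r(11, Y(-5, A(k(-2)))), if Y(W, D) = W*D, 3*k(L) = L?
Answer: 20054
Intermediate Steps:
k(L) = L/3
A(j) = -3 + 2*j (A(j) = 2*j - 3 = -3 + 2*j)
Y(W, D) = D*W
r(J, I) = I + J + I*J (r(J, I) = (I + J) + I*J = I + J + I*J)
(110 - 36)*r(11, Y(-5, A(k(-2)))) = (110 - 36)*((-3 + 2*((⅓)*(-2)))*(-5) + 11 + ((-3 + 2*((⅓)*(-2)))*(-5))*11) = 74*((-3 + 2*(-⅔))*(-5) + 11 + ((-3 + 2*(-⅔))*(-5))*11) = 74*((-3 - 4/3)*(-5) + 11 + ((-3 - 4/3)*(-5))*11) = 74*(-13/3*(-5) + 11 - 13/3*(-5)*11) = 74*(65/3 + 11 + (65/3)*11) = 74*(65/3 + 11 + 715/3) = 74*271 = 20054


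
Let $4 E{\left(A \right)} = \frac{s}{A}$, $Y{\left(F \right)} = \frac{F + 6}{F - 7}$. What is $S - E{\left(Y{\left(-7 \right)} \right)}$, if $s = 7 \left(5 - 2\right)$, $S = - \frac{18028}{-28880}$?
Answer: $- \frac{526163}{7220} \approx -72.876$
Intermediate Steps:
$Y{\left(F \right)} = \frac{6 + F}{-7 + F}$
$S = \frac{4507}{7220}$ ($S = \left(-18028\right) \left(- \frac{1}{28880}\right) = \frac{4507}{7220} \approx 0.62424$)
$s = 21$ ($s = 7 \cdot 3 = 21$)
$E{\left(A \right)} = \frac{21}{4 A}$ ($E{\left(A \right)} = \frac{21 \frac{1}{A}}{4} = \frac{21}{4 A}$)
$S - E{\left(Y{\left(-7 \right)} \right)} = \frac{4507}{7220} - \frac{21}{4 \frac{6 - 7}{-7 - 7}} = \frac{4507}{7220} - \frac{21}{4 \frac{1}{-14} \left(-1\right)} = \frac{4507}{7220} - \frac{21}{4 \left(\left(- \frac{1}{14}\right) \left(-1\right)\right)} = \frac{4507}{7220} - \frac{21 \frac{1}{\frac{1}{14}}}{4} = \frac{4507}{7220} - \frac{21}{4} \cdot 14 = \frac{4507}{7220} - \frac{147}{2} = - \frac{526163}{7220}$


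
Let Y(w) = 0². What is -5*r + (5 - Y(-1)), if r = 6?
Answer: -25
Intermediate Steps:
Y(w) = 0
-5*r + (5 - Y(-1)) = -5*6 + (5 - 1*0) = -30 + (5 + 0) = -30 + 5 = -25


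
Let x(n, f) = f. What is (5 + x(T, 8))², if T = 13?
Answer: 169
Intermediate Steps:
(5 + x(T, 8))² = (5 + 8)² = 13² = 169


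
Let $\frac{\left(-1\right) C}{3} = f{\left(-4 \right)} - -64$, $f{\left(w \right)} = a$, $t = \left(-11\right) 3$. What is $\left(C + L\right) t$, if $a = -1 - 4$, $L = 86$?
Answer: $3003$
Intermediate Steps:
$t = -33$
$a = -5$
$f{\left(w \right)} = -5$
$C = -177$ ($C = - 3 \left(-5 - -64\right) = - 3 \left(-5 + 64\right) = \left(-3\right) 59 = -177$)
$\left(C + L\right) t = \left(-177 + 86\right) \left(-33\right) = \left(-91\right) \left(-33\right) = 3003$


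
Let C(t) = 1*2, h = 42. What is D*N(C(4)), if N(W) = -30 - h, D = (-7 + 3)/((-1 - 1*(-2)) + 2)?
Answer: 96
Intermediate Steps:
D = -4/3 (D = -4/((-1 + 2) + 2) = -4/(1 + 2) = -4/3 ≈ -1.3333)
C(t) = 2
N(W) = -72 (N(W) = -30 - 1*42 = -30 - 42 = -72)
D*N(C(4)) = -4/3*(-72) = 96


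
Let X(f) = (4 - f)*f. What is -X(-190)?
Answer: 36860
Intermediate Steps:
X(f) = f*(4 - f)
-X(-190) = -(-190)*(4 - 1*(-190)) = -(-190)*(4 + 190) = -(-190)*194 = -1*(-36860) = 36860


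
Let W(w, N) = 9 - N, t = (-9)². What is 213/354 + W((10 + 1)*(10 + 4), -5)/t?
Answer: 7403/9558 ≈ 0.77453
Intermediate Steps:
t = 81
213/354 + W((10 + 1)*(10 + 4), -5)/t = 213/354 + (9 - 1*(-5))/81 = 213*(1/354) + (9 + 5)*(1/81) = 71/118 + 14*(1/81) = 71/118 + 14/81 = 7403/9558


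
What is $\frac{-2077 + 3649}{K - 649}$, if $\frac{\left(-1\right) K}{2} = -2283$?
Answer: $\frac{1572}{3917} \approx 0.40133$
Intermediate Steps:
$K = 4566$ ($K = \left(-2\right) \left(-2283\right) = 4566$)
$\frac{-2077 + 3649}{K - 649} = \frac{-2077 + 3649}{4566 - 649} = \frac{1572}{3917}$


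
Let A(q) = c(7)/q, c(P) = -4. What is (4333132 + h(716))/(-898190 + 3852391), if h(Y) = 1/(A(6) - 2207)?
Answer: 28698333233/19565673223 ≈ 1.4668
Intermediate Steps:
A(q) = -4/q
h(Y) = -3/6623 (h(Y) = 1/(-4/6 - 2207) = 1/(-4*1/6 - 2207) = 1/(-2/3 - 2207) = 1/(-6623/3) = -3/6623)
(4333132 + h(716))/(-898190 + 3852391) = (4333132 - 3/6623)/(-898190 + 3852391) = (28698333233/6623)/2954201 = (28698333233/6623)*(1/2954201) = 28698333233/19565673223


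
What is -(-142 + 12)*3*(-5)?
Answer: -1950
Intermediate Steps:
-(-142 + 12)*3*(-5) = -(-130)*(-15) = -1*1950 = -1950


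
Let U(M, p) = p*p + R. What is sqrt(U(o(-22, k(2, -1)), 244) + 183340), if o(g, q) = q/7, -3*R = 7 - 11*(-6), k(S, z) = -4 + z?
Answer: sqrt(2185665)/3 ≈ 492.80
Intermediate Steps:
R = -73/3 (R = -(7 - 11*(-6))/3 = -(7 + 66)/3 = -1/3*73 = -73/3 ≈ -24.333)
o(g, q) = q/7 (o(g, q) = q*(1/7) = q/7)
U(M, p) = -73/3 + p**2 (U(M, p) = p*p - 73/3 = p**2 - 73/3 = -73/3 + p**2)
sqrt(U(o(-22, k(2, -1)), 244) + 183340) = sqrt((-73/3 + 244**2) + 183340) = sqrt((-73/3 + 59536) + 183340) = sqrt(178535/3 + 183340) = sqrt(728555/3) = sqrt(2185665)/3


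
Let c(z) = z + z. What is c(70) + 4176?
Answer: 4316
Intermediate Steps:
c(z) = 2*z
c(70) + 4176 = 2*70 + 4176 = 140 + 4176 = 4316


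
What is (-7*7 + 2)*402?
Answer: -18894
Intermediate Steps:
(-7*7 + 2)*402 = (-49 + 2)*402 = -47*402 = -18894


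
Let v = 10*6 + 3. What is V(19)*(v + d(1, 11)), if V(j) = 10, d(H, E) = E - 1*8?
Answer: 660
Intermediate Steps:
d(H, E) = -8 + E (d(H, E) = E - 8 = -8 + E)
v = 63 (v = 60 + 3 = 63)
V(19)*(v + d(1, 11)) = 10*(63 + (-8 + 11)) = 10*(63 + 3) = 10*66 = 660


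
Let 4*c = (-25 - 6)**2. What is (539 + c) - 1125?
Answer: -1383/4 ≈ -345.75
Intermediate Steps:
c = 961/4 (c = (-25 - 6)**2/4 = (1/4)*(-31)**2 = (1/4)*961 = 961/4 ≈ 240.25)
(539 + c) - 1125 = (539 + 961/4) - 1125 = 3117/4 - 1125 = -1383/4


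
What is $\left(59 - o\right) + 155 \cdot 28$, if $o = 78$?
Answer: $4321$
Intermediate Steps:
$\left(59 - o\right) + 155 \cdot 28 = \left(59 - 78\right) + 155 \cdot 28 = \left(59 - 78\right) + 4340 = -19 + 4340 = 4321$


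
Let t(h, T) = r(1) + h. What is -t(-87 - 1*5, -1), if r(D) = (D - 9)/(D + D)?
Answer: 96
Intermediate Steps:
r(D) = (-9 + D)/(2*D) (r(D) = (-9 + D)/((2*D)) = (-9 + D)*(1/(2*D)) = (-9 + D)/(2*D))
t(h, T) = -4 + h (t(h, T) = (½)*(-9 + 1)/1 + h = (½)*1*(-8) + h = -4 + h)
-t(-87 - 1*5, -1) = -(-4 + (-87 - 1*5)) = -(-4 + (-87 - 5)) = -(-4 - 92) = -1*(-96) = 96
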